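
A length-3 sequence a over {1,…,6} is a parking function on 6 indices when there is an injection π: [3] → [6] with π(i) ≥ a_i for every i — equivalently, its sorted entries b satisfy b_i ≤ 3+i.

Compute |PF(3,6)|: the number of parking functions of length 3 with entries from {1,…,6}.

|PF(3,6)| = 4·7^2 = 4·49 = 196 [KW]
One tuple (3,5,3) → sorted (3,3,5): b_i ≤ 3+i ∀i, a PF.

196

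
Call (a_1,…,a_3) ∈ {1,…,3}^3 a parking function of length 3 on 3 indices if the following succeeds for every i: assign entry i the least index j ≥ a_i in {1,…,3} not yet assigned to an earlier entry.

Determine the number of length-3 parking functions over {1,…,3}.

#PF = (3−3+1)·(3+1)^(3−1) = 1 · 16 = 16
E.g. (1,3,2) → sorted (1,2,3): b_i ≤ i ∀i, a PF.

16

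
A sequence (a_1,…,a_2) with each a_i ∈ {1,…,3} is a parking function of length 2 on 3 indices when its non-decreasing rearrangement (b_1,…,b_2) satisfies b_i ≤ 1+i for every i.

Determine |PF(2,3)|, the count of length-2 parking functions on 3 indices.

Count = 2·4^1 = 2·4 = 8 [KW]
E.g. (3,2) → sorted (2,3): b_i ≤ 1+i ∀i, a PF.

8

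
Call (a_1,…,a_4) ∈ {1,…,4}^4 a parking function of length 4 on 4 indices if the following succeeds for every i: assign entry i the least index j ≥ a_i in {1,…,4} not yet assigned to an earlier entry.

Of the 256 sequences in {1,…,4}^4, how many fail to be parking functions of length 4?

131

|PF| = (5−4)·5^(4−1) = 1·125 = 125
E.g. (4,3,4,3) → sorted (3,3,4,4): b_1=3>1, not a PF.
Total 256; non-PF = 256−125 = 131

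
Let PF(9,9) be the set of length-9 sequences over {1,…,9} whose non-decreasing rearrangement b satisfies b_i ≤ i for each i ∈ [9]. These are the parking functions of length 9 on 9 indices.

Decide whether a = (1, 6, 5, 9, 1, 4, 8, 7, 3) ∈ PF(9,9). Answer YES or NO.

YES

Sorted: b = (1, 1, 3, 4, 5, 6, 7, 8, 9).
  b_1=1 ≤ 1
  b_2=1 ≤ 2
  b_3=3 ≤ 3
  b_4=4 ≤ 4
  b_5=5 ≤ 5
  b_6=6 ≤ 6
  b_7=7 ≤ 7
  b_8=8 ≤ 8
  b_9=9 ≤ 9
All bounds hold ⇒ YES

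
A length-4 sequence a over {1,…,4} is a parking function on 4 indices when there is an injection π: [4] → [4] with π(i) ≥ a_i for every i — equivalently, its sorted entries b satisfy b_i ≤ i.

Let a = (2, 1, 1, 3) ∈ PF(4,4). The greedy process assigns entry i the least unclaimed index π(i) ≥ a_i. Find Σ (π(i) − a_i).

3

Σπ(i) = 1+…+4 = 10; Σa = 2+1+1+3 = 7; disp = 10−7 = 3.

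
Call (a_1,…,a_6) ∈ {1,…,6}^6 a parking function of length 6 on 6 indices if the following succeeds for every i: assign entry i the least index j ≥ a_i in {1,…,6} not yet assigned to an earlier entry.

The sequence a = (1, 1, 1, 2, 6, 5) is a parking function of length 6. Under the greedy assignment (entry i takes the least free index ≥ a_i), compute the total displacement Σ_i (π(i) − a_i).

5

Σπ = 6·7/2 = 21 (π permutes [6]); Σa = 1+1+1+2+6+5 = 16; disp = 21−16 = 5.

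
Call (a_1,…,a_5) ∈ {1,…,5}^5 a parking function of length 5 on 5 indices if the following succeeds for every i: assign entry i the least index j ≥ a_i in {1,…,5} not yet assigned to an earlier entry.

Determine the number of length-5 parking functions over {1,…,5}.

|PF| = 1·6^4 = 1·1296 = 1296
One tuple (1,2,3,5,4) → sorted (1,2,3,4,5): b_i ≤ i ∀i, a PF.

1296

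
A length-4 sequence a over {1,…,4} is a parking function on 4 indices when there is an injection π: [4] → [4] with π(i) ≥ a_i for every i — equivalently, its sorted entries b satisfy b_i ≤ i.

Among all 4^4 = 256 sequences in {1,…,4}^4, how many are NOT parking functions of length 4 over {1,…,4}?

131

Count = (5−4)·5^(4−1) = 1·125 = 125 (Pollak)
Check (2,4,4,4) → sorted (2,4,4,4): b_1=2>1, not a PF.
So 256 − 125 = 131 fail.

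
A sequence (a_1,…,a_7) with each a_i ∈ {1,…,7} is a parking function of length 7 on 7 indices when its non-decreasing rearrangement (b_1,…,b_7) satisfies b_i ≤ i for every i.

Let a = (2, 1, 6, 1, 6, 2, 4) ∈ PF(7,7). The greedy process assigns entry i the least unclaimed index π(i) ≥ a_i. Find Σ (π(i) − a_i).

Σπ = 28 ({1..7} each once); Σa = 2+1+6+1+6+2+4 = 22; disp = 28−22 = 6.

6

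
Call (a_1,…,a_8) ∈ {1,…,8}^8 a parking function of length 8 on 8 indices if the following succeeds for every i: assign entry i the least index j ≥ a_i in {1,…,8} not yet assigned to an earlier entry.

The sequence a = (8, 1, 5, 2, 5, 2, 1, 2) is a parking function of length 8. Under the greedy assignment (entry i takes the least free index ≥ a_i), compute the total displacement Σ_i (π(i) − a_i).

10

Σπ = 8·9/2 = 36 (π permutes [8]); Σa = 8+1+5+2+5+2+1+2 = 26; disp = 36−26 = 10.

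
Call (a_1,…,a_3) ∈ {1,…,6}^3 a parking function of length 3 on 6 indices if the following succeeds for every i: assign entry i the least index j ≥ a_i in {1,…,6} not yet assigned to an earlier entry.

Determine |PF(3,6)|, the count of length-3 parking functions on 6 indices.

#PF = (6+1−3)·(6+1)^{3−1} = 4×49 = 196
E.g. (3,2,6) → sorted (2,3,6): b_i ≤ 3+i ∀i, a PF.

196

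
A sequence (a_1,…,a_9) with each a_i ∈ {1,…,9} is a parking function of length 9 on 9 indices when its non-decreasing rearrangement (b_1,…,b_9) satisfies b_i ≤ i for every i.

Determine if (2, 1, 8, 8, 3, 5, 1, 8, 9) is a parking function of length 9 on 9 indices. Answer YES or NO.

NO

Sorted: b = (1, 1, 2, 3, 5, 8, 8, 8, 9).
  b_1=1 ≤ 1
  b_2=1 ≤ 2
  b_3=2 ≤ 3
  b_4=3 ≤ 4
  b_5=5 ≤ 5
  b_6=8 > 6
  fails at i=6 ⇒ NO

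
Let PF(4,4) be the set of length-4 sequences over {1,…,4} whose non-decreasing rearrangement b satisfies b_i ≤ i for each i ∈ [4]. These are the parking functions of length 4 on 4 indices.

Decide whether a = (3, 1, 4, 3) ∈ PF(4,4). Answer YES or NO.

NO

Rearranged: b = (1, 3, 3, 4).
  b_1=1 ≤ 1
  b_2=3 > 2
  fails at i=2 ⇒ NO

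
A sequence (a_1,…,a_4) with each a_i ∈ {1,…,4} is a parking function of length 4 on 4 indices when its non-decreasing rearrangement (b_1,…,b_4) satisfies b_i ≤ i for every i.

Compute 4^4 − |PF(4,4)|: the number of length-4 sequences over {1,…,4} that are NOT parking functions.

131

|PF(4,4)| = (5−4)·5^(4−1) = 1 · 125 = 125
Example (4,3,1,4) → sorted (1,3,4,4): b_2=3>2, not a PF.
So 256 − 125 = 131 fail.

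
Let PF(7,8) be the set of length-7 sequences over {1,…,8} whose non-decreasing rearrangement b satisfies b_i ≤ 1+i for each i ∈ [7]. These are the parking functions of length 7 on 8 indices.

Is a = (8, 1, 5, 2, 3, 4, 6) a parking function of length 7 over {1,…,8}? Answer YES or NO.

YES

Rearranged: b = (1, 2, 3, 4, 5, 6, 8).
  b_1=1 ≤ 2
  b_2=2 ≤ 3
  b_3=3 ≤ 4
  b_4=4 ≤ 5
  b_5=5 ≤ 6
  b_6=6 ≤ 7
  b_7=8 ≤ 8
All bounds hold ⇒ YES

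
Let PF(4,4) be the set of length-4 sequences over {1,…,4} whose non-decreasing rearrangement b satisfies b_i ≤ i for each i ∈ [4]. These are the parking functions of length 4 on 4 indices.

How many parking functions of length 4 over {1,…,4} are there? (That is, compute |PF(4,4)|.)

|PF| = 1·5^3 = 1·125 = 125 [KW]
E.g. (2,2,1,3) → sorted (1,2,2,3): b_i ≤ i ∀i, a PF.

125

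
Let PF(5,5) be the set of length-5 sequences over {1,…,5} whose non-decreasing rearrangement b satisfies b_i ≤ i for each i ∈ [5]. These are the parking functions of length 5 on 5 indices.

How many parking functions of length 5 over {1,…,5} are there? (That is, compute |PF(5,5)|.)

|PF| = 1·6^4 = 1×1296 = 1296 (Pollak)
Example (1,3,2,2,4) → sorted (1,2,2,3,4): b_i ≤ i ∀i, a PF.

1296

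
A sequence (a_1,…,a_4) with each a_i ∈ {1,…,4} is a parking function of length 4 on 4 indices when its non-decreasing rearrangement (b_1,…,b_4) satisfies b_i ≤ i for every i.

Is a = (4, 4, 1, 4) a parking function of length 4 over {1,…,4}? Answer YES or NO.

NO

Sorted: b = (1, 4, 4, 4).
  b_1=1 ≤ 1
  b_2=4 > 2
  fails at i=2 ⇒ NO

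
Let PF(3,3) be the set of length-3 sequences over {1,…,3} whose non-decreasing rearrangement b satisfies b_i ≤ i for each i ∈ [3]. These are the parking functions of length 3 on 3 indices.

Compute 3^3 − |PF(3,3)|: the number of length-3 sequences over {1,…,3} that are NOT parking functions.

11

|PF| = (3+1−3)·(3+1)^{3−1} = 1×16 = 16 (Konheim–Weiss)
One tuple (3,3,3) → sorted (3,3,3): b_1=3>1, not a PF.
Total 27; non-PF = 27−16 = 11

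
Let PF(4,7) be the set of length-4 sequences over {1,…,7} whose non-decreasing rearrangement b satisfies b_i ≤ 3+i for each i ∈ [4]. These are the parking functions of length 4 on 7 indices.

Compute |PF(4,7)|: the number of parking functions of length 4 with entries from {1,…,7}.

#PF = (8−4)·8^(4−1) = 4 · 512 = 2048 [KW]
Check (5,4,4,5) → sorted (4,4,5,5): b_i ≤ 3+i ∀i, a PF.

2048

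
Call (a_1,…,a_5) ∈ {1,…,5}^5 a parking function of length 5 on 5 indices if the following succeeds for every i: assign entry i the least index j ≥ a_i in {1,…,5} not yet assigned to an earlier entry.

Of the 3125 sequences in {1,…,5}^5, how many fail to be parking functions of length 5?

|PF(5,5)| = (5−5+1)·(5+1)^(5−1) = 1×1296 = 1296 (Konheim–Weiss)
Example (5,5,5,1,3) → sorted (1,3,5,5,5): b_2=3>2, not a PF.
5^5 − 1296 = 3125 − 1296 = 1829

1829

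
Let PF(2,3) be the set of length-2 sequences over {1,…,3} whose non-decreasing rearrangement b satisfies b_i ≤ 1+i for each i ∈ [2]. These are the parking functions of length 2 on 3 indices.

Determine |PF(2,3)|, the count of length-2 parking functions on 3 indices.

8

|PF(2,3)| = (3−2+1)·(3+1)^(2−1) = 2·4 = 8 (Konheim–Weiss)
One tuple (2,1) → sorted (1,2): b_i ≤ 1+i ∀i, a PF.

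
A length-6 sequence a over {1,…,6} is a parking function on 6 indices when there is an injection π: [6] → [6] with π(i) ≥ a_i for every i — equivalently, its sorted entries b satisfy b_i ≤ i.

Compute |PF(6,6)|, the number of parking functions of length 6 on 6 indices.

16807

Count = (6+1−6)·(6+1)^{6−1} = 1 · 16807 = 16807 (Konheim–Weiss)
One tuple (6,1,1,2,2,2) → sorted (1,1,2,2,2,6): b_i ≤ i ∀i, a PF.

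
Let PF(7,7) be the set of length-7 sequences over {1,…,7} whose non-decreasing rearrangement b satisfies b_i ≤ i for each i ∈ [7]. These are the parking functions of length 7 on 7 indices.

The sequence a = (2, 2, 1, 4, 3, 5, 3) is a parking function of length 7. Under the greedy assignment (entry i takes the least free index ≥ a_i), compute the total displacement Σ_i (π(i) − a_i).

Σπ = 7·8/2 = 28 (π permutes [7]); Σa = 2+2+1+4+3+5+3 = 20; disp = 28−20 = 8.

8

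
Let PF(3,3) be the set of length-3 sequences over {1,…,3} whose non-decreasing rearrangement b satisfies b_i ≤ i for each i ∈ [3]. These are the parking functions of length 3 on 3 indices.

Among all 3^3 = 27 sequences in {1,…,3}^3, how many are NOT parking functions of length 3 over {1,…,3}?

11

|PF| = (3−3+1)·(3+1)^(3−1) = 1·16 = 16 [KW]
Example (3,3,3) → sorted (3,3,3): b_1=3>1, not a PF.
Total 27; non-PF = 27−16 = 11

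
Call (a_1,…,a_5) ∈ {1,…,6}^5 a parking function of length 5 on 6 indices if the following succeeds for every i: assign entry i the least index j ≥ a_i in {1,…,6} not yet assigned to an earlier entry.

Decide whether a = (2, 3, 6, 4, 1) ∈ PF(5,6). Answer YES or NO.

Sorted: b = (1, 2, 3, 4, 6).
  b_1=1 ≤ 2
  b_2=2 ≤ 3
  b_3=3 ≤ 4
  b_4=4 ≤ 5
  b_5=6 ≤ 6
All bounds hold ⇒ YES

YES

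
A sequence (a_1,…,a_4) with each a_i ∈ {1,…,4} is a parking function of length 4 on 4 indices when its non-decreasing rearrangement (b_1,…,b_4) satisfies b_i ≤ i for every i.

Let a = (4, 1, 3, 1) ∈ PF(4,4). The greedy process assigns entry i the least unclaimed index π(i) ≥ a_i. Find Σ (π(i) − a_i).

Σπ = 4·5/2 = 10 (π permutes [4]); Σa = 4+1+3+1 = 9; disp = 10−9 = 1.

1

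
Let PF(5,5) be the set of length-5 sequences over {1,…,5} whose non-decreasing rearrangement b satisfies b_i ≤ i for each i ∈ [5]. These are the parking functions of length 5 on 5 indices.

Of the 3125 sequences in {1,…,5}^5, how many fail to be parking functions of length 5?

Count = (6−5)·6^(5−1) = 1×1296 = 1296 [KW]
Example (2,5,2,3,3) → sorted (2,2,3,3,5): b_1=2>1, not a PF.
So 3125 − 1296 = 1829 fail.

1829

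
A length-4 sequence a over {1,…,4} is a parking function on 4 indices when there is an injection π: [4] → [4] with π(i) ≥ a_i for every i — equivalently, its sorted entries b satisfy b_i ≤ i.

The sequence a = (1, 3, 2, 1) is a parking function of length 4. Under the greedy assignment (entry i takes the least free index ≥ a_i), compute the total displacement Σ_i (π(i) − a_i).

Σπ(i) = 1+…+4 = 10; Σa = 1+3+2+1 = 7; disp = 10−7 = 3.

3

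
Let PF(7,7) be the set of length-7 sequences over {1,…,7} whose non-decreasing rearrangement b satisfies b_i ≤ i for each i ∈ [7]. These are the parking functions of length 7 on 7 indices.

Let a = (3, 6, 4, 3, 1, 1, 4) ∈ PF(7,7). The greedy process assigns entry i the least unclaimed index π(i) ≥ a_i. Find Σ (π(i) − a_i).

Σπ(i) = 1+…+7 = 28; Σa = 3+6+4+3+1+1+4 = 22; disp = 28−22 = 6.

6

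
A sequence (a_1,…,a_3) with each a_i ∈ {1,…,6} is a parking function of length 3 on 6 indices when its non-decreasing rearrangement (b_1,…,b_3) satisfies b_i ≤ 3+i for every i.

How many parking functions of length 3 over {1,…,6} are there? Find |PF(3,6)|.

Count = (6−3+1)·(6+1)^(3−1) = 4 · 49 = 196 (Konheim–Weiss)
Check (3,4,5) → sorted (3,4,5): b_i ≤ 3+i ∀i, a PF.

196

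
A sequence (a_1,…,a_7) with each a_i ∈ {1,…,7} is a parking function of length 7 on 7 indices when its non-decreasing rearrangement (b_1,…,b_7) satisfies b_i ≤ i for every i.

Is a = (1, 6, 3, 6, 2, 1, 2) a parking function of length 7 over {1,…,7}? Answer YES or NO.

YES

Order a: b = (1, 1, 2, 2, 3, 6, 6).
  b_1=1 ≤ 1
  b_2=1 ≤ 2
  b_3=2 ≤ 3
  b_4=2 ≤ 4
  b_5=3 ≤ 5
  b_6=6 ≤ 6
  b_7=6 ≤ 7
All bounds hold ⇒ YES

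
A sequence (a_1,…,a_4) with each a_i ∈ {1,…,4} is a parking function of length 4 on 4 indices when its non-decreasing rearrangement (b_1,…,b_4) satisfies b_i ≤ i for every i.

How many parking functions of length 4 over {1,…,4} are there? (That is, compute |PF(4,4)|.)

#PF = (4+1−4)·(4+1)^{4−1} = 1 · 125 = 125 (Konheim–Weiss)
One tuple (3,4,2,1) → sorted (1,2,3,4): b_i ≤ i ∀i, a PF.

125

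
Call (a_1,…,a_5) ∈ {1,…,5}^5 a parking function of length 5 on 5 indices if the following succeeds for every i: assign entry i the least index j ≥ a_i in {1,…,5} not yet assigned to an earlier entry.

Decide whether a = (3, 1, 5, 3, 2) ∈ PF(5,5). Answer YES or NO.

Order a: b = (1, 2, 3, 3, 5).
  b_1=1 ≤ 1
  b_2=2 ≤ 2
  b_3=3 ≤ 3
  b_4=3 ≤ 4
  b_5=5 ≤ 5
All bounds hold ⇒ YES

YES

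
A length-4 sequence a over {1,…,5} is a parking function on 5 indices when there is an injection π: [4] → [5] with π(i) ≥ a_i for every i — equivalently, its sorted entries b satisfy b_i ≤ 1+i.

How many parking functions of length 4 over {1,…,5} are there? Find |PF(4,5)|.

|PF| = (6−4)·6^(4−1) = 2·216 = 432
Example (4,4,1,2) → sorted (1,2,4,4): b_i ≤ 1+i ∀i, a PF.

432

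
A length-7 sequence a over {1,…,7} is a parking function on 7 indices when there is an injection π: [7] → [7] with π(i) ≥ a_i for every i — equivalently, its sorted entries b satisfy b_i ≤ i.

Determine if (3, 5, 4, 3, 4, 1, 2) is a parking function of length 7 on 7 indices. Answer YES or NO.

Order a: b = (1, 2, 3, 3, 4, 4, 5).
  b_1=1 ≤ 1
  b_2=2 ≤ 2
  b_3=3 ≤ 3
  b_4=3 ≤ 4
  b_5=4 ≤ 5
  b_6=4 ≤ 6
  b_7=5 ≤ 7
All bounds hold ⇒ YES

YES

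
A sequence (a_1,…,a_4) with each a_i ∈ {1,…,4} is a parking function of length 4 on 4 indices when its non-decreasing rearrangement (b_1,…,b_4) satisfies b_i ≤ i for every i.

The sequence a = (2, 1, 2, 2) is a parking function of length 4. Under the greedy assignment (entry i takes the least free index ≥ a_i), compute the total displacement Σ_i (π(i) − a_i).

Σπ = 4·5/2 = 10 (π permutes [4]); Σa = 2+1+2+2 = 7; disp = 10−7 = 3.

3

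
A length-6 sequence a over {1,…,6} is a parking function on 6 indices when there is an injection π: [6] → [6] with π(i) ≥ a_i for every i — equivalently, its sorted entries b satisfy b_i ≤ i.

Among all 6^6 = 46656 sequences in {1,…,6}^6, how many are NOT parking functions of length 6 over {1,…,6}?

|PF| = 1·7^5 = 1 · 16807 = 16807 (Pollak)
E.g. (5,1,5,6,6,2) → sorted (1,2,5,5,6,6): b_3=5>3, not a PF.
Total 46656; non-PF = 46656−16807 = 29849

29849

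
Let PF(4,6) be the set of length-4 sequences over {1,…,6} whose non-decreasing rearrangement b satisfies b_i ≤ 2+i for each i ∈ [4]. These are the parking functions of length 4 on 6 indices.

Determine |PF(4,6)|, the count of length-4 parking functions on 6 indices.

#PF = (6+1−4)·(6+1)^{4−1} = 3 · 343 = 1029 (Pollak)
Check (1,2,6,1) → sorted (1,1,2,6): b_i ≤ 2+i ∀i, a PF.

1029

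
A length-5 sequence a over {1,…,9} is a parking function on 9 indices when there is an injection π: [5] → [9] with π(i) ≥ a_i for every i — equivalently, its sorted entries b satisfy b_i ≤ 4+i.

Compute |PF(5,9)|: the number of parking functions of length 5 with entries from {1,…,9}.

50000

|PF| = 5·10^4 = 5 · 10000 = 50000
Example (3,3,5,5,1) → sorted (1,3,3,5,5): b_i ≤ 4+i ∀i, a PF.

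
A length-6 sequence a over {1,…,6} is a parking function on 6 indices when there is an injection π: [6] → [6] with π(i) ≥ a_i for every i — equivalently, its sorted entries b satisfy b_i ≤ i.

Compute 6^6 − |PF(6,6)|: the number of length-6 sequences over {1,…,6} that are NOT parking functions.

29849

|PF(6,6)| = (6−6+1)·(6+1)^(6−1) = 1 · 16807 = 16807
Check (3,6,5,4,1,5) → sorted (1,3,4,5,5,6): b_2=3>2, not a PF.
So 46656 − 16807 = 29849 fail.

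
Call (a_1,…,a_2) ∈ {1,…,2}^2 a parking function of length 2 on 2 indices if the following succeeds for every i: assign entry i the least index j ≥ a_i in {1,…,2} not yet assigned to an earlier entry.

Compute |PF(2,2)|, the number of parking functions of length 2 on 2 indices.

3

|PF(2,2)| = 1·3^1 = 1×3 = 3 (Pollak)
Example (2,1) → sorted (1,2): b_i ≤ i ∀i, a PF.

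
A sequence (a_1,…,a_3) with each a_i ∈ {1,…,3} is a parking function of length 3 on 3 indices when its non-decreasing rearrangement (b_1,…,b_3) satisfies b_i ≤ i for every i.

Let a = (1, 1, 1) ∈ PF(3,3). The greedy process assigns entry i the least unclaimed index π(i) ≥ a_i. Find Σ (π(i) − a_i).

3

Σπ = 6 ({1..3} each once); Σa = 1+1+1 = 3; disp = 6−3 = 3.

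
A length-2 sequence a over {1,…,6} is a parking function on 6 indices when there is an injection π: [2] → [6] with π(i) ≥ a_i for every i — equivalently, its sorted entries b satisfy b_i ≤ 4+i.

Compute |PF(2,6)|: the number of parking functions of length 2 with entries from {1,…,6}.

35

|PF| = 5·7^1 = 5 · 7 = 35
One tuple (3,2) → sorted (2,3): b_i ≤ 4+i ∀i, a PF.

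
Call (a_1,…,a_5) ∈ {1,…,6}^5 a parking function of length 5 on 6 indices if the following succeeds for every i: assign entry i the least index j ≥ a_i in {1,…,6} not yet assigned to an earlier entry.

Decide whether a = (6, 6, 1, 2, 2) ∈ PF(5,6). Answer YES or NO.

Rearranged: b = (1, 2, 2, 6, 6).
  b_1=1 ≤ 2
  b_2=2 ≤ 3
  b_3=2 ≤ 4
  b_4=6 > 5
  fails at i=4 ⇒ NO

NO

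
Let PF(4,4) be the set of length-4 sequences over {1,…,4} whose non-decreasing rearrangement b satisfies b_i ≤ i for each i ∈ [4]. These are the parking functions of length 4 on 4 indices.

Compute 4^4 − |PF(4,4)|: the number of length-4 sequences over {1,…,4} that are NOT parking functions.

|PF(4,4)| = 1·5^3 = 1 · 125 = 125 [KW]
Check (4,4,3,4) → sorted (3,4,4,4): b_1=3>1, not a PF.
4^4 − 125 = 256 − 125 = 131

131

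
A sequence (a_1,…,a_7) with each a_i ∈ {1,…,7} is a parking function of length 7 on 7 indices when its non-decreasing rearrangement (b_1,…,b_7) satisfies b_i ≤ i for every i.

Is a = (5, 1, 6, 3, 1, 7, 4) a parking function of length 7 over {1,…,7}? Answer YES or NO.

Sorted: b = (1, 1, 3, 4, 5, 6, 7).
  b_1=1 ≤ 1
  b_2=1 ≤ 2
  b_3=3 ≤ 3
  b_4=4 ≤ 4
  b_5=5 ≤ 5
  b_6=6 ≤ 6
  b_7=7 ≤ 7
All bounds hold ⇒ YES

YES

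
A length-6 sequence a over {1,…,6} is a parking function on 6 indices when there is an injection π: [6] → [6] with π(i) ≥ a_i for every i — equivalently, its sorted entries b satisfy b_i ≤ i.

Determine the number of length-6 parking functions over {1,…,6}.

16807

#PF = (6−6+1)·(6+1)^(6−1) = 1 · 16807 = 16807 (Konheim–Weiss)
Check (2,1,1,6,3,2) → sorted (1,1,2,2,3,6): b_i ≤ i ∀i, a PF.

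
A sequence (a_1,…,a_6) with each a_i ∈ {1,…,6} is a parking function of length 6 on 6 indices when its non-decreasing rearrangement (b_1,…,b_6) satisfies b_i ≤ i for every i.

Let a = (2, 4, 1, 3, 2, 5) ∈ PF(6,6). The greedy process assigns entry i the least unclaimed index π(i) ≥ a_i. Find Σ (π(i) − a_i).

4

Σπ = 6·7/2 = 21 (π permutes [6]); Σa = 2+4+1+3+2+5 = 17; disp = 21−17 = 4.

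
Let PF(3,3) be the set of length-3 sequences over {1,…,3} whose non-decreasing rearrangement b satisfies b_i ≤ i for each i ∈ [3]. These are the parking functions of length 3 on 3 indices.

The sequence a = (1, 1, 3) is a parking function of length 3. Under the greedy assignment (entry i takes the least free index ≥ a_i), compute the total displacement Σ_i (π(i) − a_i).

1

Σπ = 3·4/2 = 6 (π permutes [3]); Σa = 1+1+3 = 5; disp = 6−5 = 1.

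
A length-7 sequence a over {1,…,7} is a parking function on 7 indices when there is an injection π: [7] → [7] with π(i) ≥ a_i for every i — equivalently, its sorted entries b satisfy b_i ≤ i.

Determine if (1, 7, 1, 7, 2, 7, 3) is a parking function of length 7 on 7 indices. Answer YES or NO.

Sorted: b = (1, 1, 2, 3, 7, 7, 7).
  b_1=1 ≤ 1
  b_2=1 ≤ 2
  b_3=2 ≤ 3
  b_4=3 ≤ 4
  b_5=7 > 5
  fails at i=5 ⇒ NO

NO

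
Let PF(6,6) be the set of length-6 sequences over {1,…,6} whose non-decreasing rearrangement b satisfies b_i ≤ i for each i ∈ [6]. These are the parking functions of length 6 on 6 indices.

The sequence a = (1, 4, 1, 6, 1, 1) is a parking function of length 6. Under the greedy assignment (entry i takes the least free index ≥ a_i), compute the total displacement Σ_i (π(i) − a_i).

7

Σπ = 6·7/2 = 21 (π permutes [6]); Σa = 1+4+1+6+1+1 = 14; disp = 21−14 = 7.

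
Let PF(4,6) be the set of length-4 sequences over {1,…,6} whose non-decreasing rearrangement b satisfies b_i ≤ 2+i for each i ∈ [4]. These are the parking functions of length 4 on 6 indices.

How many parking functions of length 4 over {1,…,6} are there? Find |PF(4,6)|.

|PF(4,6)| = (7−4)·7^(4−1) = 3×343 = 1029 (Konheim–Weiss)
One tuple (5,2,5,3) → sorted (2,3,5,5): b_i ≤ 2+i ∀i, a PF.

1029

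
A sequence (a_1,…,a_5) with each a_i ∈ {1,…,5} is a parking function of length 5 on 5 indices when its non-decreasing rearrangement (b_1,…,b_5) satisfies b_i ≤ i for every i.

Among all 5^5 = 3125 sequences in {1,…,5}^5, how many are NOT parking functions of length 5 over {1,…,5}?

1829

|PF| = (5−5+1)·(5+1)^(5−1) = 1×1296 = 1296 (Pollak)
Example (4,2,5,5,5) → sorted (2,4,5,5,5): b_1=2>1, not a PF.
So 3125 − 1296 = 1829 fail.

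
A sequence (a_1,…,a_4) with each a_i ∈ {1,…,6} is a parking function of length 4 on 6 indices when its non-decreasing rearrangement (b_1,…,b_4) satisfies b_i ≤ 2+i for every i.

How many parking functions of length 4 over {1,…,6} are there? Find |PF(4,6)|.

1029

#PF = (6−4+1)·(6+1)^(4−1) = 3×343 = 1029 [KW]
Example (5,5,1,3) → sorted (1,3,5,5): b_i ≤ 2+i ∀i, a PF.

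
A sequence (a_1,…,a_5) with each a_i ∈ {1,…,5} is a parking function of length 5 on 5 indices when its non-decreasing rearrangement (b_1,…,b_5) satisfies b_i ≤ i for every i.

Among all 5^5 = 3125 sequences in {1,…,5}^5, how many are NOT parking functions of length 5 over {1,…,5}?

1829

#PF = (5+1−5)·(5+1)^{5−1} = 1×1296 = 1296 (Konheim–Weiss)
Check (3,2,5,5,2) → sorted (2,2,3,5,5): b_1=2>1, not a PF.
Total 3125; non-PF = 3125−1296 = 1829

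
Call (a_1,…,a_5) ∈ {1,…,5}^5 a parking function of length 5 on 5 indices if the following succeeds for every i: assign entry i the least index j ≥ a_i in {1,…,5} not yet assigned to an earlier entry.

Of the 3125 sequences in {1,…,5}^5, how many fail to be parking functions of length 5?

|PF| = (5−5+1)·(5+1)^(5−1) = 1·1296 = 1296 (Konheim–Weiss)
One tuple (4,4,4,5,2) → sorted (2,4,4,4,5): b_1=2>1, not a PF.
5^5 − 1296 = 3125 − 1296 = 1829

1829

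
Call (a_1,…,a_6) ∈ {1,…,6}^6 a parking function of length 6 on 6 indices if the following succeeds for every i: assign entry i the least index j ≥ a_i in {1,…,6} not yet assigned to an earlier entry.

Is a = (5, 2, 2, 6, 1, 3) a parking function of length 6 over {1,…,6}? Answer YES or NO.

YES

Order a: b = (1, 2, 2, 3, 5, 6).
  b_1=1 ≤ 1
  b_2=2 ≤ 2
  b_3=2 ≤ 3
  b_4=3 ≤ 4
  b_5=5 ≤ 5
  b_6=6 ≤ 6
All bounds hold ⇒ YES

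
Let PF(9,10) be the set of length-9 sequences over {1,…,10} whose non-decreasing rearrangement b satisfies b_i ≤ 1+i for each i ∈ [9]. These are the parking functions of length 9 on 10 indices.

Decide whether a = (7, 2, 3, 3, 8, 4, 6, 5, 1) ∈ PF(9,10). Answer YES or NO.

YES

Rearranged: b = (1, 2, 3, 3, 4, 5, 6, 7, 8).
  b_1=1 ≤ 2
  b_2=2 ≤ 3
  b_3=3 ≤ 4
  b_4=3 ≤ 5
  b_5=4 ≤ 6
  b_6=5 ≤ 7
  b_7=6 ≤ 8
  b_8=7 ≤ 9
  b_9=8 ≤ 10
All bounds hold ⇒ YES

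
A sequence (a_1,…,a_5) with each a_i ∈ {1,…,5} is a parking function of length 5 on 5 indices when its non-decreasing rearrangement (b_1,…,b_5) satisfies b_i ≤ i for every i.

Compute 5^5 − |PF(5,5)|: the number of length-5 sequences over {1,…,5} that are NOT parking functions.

1829

|PF(5,5)| = (5−5+1)·(5+1)^(5−1) = 1 · 1296 = 1296 (Konheim–Weiss)
Example (5,4,5,4,3) → sorted (3,4,4,5,5): b_1=3>1, not a PF.
So 3125 − 1296 = 1829 fail.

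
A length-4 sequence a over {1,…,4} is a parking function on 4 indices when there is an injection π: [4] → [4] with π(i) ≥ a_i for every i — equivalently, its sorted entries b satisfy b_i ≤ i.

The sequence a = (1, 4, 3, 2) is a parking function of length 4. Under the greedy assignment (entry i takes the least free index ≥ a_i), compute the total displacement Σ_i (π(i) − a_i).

0

Σπ(i) = 1+…+4 = 10; Σa = 1+4+3+2 = 10; disp = 10−10 = 0.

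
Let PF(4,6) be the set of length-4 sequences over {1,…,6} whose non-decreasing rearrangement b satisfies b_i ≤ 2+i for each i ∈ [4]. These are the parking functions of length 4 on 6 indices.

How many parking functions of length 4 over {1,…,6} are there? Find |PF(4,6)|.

|PF(4,6)| = (6−4+1)·(6+1)^(4−1) = 3·343 = 1029 [KW]
E.g. (4,3,6,5) → sorted (3,4,5,6): b_i ≤ 2+i ∀i, a PF.

1029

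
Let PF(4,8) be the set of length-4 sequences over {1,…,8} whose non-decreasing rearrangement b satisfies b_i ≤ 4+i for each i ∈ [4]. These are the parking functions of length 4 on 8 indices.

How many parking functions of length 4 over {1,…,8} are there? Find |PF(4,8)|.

3645

|PF(4,8)| = (9−4)·9^(4−1) = 5×729 = 3645 [KW]
Example (7,4,4,1) → sorted (1,4,4,7): b_i ≤ 4+i ∀i, a PF.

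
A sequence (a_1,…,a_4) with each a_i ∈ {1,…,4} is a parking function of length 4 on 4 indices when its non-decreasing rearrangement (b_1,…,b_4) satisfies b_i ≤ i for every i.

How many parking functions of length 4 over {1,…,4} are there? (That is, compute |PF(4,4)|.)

|PF| = (4−4+1)·(4+1)^(4−1) = 1·125 = 125 (Konheim–Weiss)
Example (2,1,3,2) → sorted (1,2,2,3): b_i ≤ i ∀i, a PF.

125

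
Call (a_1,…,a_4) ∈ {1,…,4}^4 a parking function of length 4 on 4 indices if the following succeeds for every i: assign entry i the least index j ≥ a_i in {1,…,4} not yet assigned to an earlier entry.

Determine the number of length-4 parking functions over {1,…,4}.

#PF = (5−4)·5^(4−1) = 1·125 = 125
Example (1,3,2,1) → sorted (1,1,2,3): b_i ≤ i ∀i, a PF.

125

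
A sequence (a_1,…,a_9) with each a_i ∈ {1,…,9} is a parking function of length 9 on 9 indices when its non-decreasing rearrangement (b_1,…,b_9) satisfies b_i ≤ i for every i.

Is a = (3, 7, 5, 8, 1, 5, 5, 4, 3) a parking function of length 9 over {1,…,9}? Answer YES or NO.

Sorted: b = (1, 3, 3, 4, 5, 5, 5, 7, 8).
  b_1=1 ≤ 1
  b_2=3 > 2
  fails at i=2 ⇒ NO

NO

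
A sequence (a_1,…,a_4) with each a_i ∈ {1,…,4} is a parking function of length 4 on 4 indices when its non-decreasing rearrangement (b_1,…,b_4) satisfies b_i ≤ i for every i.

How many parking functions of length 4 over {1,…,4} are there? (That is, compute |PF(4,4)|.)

125

|PF(4,4)| = 1·5^3 = 1×125 = 125 (Pollak)
E.g. (4,2,1,2) → sorted (1,2,2,4): b_i ≤ i ∀i, a PF.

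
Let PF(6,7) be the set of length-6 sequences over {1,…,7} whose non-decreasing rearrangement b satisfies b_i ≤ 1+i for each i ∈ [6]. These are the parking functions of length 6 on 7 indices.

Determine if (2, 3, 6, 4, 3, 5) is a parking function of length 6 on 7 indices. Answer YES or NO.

YES

Order a: b = (2, 3, 3, 4, 5, 6).
  b_1=2 ≤ 2
  b_2=3 ≤ 3
  b_3=3 ≤ 4
  b_4=4 ≤ 5
  b_5=5 ≤ 6
  b_6=6 ≤ 7
All bounds hold ⇒ YES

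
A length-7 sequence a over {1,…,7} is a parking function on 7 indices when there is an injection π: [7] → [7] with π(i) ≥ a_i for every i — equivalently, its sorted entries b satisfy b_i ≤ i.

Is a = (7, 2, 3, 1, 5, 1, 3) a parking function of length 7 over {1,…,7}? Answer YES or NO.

YES

Sorted: b = (1, 1, 2, 3, 3, 5, 7).
  b_1=1 ≤ 1
  b_2=1 ≤ 2
  b_3=2 ≤ 3
  b_4=3 ≤ 4
  b_5=3 ≤ 5
  b_6=5 ≤ 6
  b_7=7 ≤ 7
All bounds hold ⇒ YES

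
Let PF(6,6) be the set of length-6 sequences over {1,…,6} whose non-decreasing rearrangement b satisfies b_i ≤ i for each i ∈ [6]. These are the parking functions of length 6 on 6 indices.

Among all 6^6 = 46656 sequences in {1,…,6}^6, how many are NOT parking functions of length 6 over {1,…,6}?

#PF = (7−6)·7^(6−1) = 1·16807 = 16807 (Pollak)
Check (5,5,4,4,4,4) → sorted (4,4,4,4,5,5): b_1=4>1, not a PF.
Total 46656; non-PF = 46656−16807 = 29849

29849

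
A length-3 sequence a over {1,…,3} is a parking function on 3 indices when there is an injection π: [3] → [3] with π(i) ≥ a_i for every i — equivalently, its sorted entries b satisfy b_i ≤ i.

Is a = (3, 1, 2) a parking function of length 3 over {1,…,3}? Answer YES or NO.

Rearranged: b = (1, 2, 3).
  b_1=1 ≤ 1
  b_2=2 ≤ 2
  b_3=3 ≤ 3
All bounds hold ⇒ YES

YES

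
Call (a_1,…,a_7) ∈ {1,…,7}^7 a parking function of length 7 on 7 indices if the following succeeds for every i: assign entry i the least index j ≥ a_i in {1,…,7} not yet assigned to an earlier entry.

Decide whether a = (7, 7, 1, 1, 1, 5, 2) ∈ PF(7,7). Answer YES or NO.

NO

Order a: b = (1, 1, 1, 2, 5, 7, 7).
  b_1=1 ≤ 1
  b_2=1 ≤ 2
  b_3=1 ≤ 3
  b_4=2 ≤ 4
  b_5=5 ≤ 5
  b_6=7 > 6
  fails at i=6 ⇒ NO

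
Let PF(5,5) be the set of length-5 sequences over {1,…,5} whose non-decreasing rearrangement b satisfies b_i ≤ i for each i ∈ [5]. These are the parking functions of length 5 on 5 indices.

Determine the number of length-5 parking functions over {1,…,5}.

1296

|PF| = 1·6^4 = 1 · 1296 = 1296 (Konheim–Weiss)
Check (1,2,1,2,4) → sorted (1,1,2,2,4): b_i ≤ i ∀i, a PF.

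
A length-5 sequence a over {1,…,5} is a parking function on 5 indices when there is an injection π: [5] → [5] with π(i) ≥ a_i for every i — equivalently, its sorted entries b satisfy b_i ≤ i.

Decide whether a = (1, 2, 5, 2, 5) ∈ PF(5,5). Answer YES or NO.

Rearranged: b = (1, 2, 2, 5, 5).
  b_1=1 ≤ 1
  b_2=2 ≤ 2
  b_3=2 ≤ 3
  b_4=5 > 4
  fails at i=4 ⇒ NO

NO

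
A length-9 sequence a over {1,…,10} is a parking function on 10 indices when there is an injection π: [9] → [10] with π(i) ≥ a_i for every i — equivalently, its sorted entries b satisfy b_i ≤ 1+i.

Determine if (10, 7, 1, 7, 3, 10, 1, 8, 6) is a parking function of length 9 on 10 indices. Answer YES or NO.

Rearranged: b = (1, 1, 3, 6, 7, 7, 8, 10, 10).
  b_1=1 ≤ 2
  b_2=1 ≤ 3
  b_3=3 ≤ 4
  b_4=6 > 5
  fails at i=4 ⇒ NO

NO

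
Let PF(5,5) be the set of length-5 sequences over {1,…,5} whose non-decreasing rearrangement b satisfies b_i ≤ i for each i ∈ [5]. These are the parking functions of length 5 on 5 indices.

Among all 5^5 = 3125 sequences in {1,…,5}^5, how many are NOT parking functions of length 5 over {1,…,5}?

|PF(5,5)| = (5−5+1)·(5+1)^(5−1) = 1·1296 = 1296 (Konheim–Weiss)
Check (4,4,5,2,4) → sorted (2,4,4,4,5): b_1=2>1, not a PF.
So 3125 − 1296 = 1829 fail.

1829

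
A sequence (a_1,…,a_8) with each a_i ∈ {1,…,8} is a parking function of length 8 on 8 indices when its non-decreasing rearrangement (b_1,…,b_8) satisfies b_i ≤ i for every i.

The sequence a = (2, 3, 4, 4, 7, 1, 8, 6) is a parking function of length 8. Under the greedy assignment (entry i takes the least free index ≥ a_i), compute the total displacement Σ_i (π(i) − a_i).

1

Σπ = 36 ({1..8} each once); Σa = 2+3+4+4+7+1+8+6 = 35; disp = 36−35 = 1.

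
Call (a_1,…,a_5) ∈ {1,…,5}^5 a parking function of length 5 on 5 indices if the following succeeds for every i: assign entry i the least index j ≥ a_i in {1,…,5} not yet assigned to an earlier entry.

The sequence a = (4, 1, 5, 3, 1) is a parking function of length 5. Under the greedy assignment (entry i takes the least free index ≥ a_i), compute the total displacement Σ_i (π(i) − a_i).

1

Σπ = 15 ({1..5} each once); Σa = 4+1+5+3+1 = 14; disp = 15−14 = 1.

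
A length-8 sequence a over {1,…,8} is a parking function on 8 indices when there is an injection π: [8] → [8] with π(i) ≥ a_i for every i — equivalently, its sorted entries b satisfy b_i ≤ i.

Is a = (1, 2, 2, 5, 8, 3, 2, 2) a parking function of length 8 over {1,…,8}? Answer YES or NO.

YES

Sorted: b = (1, 2, 2, 2, 2, 3, 5, 8).
  b_1=1 ≤ 1
  b_2=2 ≤ 2
  b_3=2 ≤ 3
  b_4=2 ≤ 4
  b_5=2 ≤ 5
  b_6=3 ≤ 6
  b_7=5 ≤ 7
  b_8=8 ≤ 8
All bounds hold ⇒ YES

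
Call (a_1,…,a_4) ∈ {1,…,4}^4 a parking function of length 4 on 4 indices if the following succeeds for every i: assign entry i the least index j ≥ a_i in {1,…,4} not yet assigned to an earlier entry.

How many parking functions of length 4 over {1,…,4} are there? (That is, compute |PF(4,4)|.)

#PF = (4−4+1)·(4+1)^(4−1) = 1×125 = 125 [KW]
One tuple (1,2,4,3) → sorted (1,2,3,4): b_i ≤ i ∀i, a PF.

125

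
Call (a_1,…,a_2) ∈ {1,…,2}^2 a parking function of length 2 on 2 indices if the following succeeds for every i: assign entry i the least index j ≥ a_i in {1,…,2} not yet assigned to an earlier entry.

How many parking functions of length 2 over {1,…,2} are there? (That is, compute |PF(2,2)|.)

|PF(2,2)| = (3−2)·3^(2−1) = 1×3 = 3 [KW]
Check (1,1) → sorted (1,1): b_i ≤ i ∀i, a PF.

3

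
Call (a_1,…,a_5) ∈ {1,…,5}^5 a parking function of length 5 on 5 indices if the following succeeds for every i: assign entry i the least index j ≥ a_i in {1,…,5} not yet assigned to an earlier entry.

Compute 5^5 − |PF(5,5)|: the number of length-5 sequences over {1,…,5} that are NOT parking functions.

1829

#PF = (5−5+1)·(5+1)^(5−1) = 1 · 1296 = 1296 (Konheim–Weiss)
Check (5,4,3,4,4) → sorted (3,4,4,4,5): b_1=3>1, not a PF.
5^5 − 1296 = 3125 − 1296 = 1829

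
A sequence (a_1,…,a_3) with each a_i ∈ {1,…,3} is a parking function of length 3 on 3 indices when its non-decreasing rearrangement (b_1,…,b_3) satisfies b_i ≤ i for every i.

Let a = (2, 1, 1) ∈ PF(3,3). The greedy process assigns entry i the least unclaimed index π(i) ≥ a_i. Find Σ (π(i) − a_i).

2

Σπ = 6 ({1..3} each once); Σa = 2+1+1 = 4; disp = 6−4 = 2.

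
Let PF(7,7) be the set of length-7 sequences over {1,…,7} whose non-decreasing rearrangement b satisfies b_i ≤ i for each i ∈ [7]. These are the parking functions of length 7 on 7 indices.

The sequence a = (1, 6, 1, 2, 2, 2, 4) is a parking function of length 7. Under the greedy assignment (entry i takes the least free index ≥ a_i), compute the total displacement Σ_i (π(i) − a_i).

10

Σπ = 28 ({1..7} each once); Σa = 1+6+1+2+2+2+4 = 18; disp = 28−18 = 10.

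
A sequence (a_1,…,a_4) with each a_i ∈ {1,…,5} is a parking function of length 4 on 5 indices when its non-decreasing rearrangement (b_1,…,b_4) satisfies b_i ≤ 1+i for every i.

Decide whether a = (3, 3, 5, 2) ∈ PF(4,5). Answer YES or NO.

YES

Sorted: b = (2, 3, 3, 5).
  b_1=2 ≤ 2
  b_2=3 ≤ 3
  b_3=3 ≤ 4
  b_4=5 ≤ 5
All bounds hold ⇒ YES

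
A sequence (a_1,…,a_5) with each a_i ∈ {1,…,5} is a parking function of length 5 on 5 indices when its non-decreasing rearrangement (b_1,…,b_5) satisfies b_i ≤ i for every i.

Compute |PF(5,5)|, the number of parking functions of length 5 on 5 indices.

Count = (5+1−5)·(5+1)^{5−1} = 1·1296 = 1296
Example (2,3,1,2,2) → sorted (1,2,2,2,3): b_i ≤ i ∀i, a PF.

1296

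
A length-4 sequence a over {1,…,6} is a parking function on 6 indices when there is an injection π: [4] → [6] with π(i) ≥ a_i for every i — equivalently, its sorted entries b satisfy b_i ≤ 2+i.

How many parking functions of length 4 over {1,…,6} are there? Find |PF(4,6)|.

1029

|PF| = 3·7^3 = 3 · 343 = 1029 (Konheim–Weiss)
E.g. (1,2,6,5) → sorted (1,2,5,6): b_i ≤ 2+i ∀i, a PF.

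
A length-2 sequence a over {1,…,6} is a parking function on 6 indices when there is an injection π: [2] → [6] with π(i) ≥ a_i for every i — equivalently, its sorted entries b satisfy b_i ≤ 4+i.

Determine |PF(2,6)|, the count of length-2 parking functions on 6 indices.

35

|PF| = (6−2+1)·(6+1)^(2−1) = 5×7 = 35 (Pollak)
Example (6,4) → sorted (4,6): b_i ≤ 4+i ∀i, a PF.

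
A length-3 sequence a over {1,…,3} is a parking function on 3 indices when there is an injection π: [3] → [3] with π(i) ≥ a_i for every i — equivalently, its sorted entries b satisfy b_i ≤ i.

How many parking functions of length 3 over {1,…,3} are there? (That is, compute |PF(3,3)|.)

|PF(3,3)| = (4−3)·4^(3−1) = 1 · 16 = 16 (Konheim–Weiss)
E.g. (1,2,3) → sorted (1,2,3): b_i ≤ i ∀i, a PF.

16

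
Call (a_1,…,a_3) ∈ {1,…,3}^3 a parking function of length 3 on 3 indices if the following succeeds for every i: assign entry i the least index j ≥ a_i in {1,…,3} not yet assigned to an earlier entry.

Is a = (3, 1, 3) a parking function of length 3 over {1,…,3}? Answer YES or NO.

NO

Order a: b = (1, 3, 3).
  b_1=1 ≤ 1
  b_2=3 > 2
  fails at i=2 ⇒ NO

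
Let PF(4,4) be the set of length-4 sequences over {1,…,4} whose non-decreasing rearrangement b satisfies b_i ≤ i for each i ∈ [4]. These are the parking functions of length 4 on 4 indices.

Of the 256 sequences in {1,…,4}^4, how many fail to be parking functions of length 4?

Count = (4−4+1)·(4+1)^(4−1) = 1·125 = 125 [KW]
Check (4,4,2,4) → sorted (2,4,4,4): b_1=2>1, not a PF.
So 256 − 125 = 131 fail.

131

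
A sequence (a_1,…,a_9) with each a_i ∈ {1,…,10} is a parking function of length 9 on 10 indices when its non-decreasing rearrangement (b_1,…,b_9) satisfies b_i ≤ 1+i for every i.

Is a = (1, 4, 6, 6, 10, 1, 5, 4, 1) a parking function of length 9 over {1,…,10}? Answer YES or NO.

Rearranged: b = (1, 1, 1, 4, 4, 5, 6, 6, 10).
  b_1=1 ≤ 2
  b_2=1 ≤ 3
  b_3=1 ≤ 4
  b_4=4 ≤ 5
  b_5=4 ≤ 6
  b_6=5 ≤ 7
  b_7=6 ≤ 8
  b_8=6 ≤ 9
  b_9=10 ≤ 10
All bounds hold ⇒ YES

YES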